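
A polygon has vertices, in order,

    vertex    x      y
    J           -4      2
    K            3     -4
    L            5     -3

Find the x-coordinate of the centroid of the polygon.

4/3

Apply the shoelace formula. First the cross-terms c_i = x_i·y_{i+1} − x_{i+1}·y_i:
  10, 11, -2  ⇒  2A = 19, A = 9.5.
Then Σ (x_i + x_{i+1})·c_i = 76, so x̄ = 76 / (6·9.5) = 4/3.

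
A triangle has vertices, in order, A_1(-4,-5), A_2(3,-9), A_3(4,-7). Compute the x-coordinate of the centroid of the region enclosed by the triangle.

1

Apply the shoelace formula. First the cross-terms c_i = x_i·y_{i+1} − x_{i+1}·y_i:
  51, 15, -48  ⇒  2A = 18, A = 9.
Then Σ (x_i + x_{i+1})·c_i = 54, so x̄ = 54 / (6·9) = 1.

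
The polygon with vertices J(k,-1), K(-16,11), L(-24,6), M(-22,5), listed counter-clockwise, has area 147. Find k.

Write out the shoelace sum; only the two edges meeting at J involve k:
2·Area = [((-22)·(-1) − k·5) + (k·11 − (-16)·(-1))] + 180
       = 6·k + 186 = 294
⇒ k = 18.

18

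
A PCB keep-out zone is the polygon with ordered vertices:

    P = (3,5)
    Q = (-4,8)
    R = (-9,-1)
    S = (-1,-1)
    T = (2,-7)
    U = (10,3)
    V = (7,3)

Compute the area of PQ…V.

124

P→Q: (3)(8) − (-4)(5) = 44
Q→R: (-4)(-1) − (-9)(8) = 76
R→S: (-9)(-1) − (-1)(-1) = 8
S→T: (-1)(-7) − (2)(-1) = 9
T→U: (2)(3) − (10)(-7) = 76
U→V: (10)(3) − (7)(3) = 9
V→P: (7)(5) − (3)(3) = 26
Σ = 248
Area = |Σ|/2 = 124.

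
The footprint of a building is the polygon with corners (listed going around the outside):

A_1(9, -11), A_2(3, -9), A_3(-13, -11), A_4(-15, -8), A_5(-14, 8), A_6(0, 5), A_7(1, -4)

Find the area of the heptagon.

Apply the shoelace formula: 2A = Σ (x_i·y_{i+1} − x_{i+1}·y_i), indices taken mod 7.
Σ = (-48) + (-150) + (-61) + (-232) + (-70) + (-5) + (25) = -541
Area = |Σ|/2 = 270.5.

270.5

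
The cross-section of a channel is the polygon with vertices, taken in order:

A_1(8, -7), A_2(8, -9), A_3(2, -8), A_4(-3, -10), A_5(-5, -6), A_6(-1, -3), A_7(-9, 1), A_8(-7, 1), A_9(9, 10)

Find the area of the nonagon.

Apply Gauss's area formula: 2A = Σ (x_i·y_{i+1} − x_{i+1}·y_i), indices taken mod 9.
Σ = (-16) + (-46) + (-44) + (-32) + (9) + (-28) + (-2) + (-79) + (-143) = -381
Area = |Σ|/2 = 190.5.

190.5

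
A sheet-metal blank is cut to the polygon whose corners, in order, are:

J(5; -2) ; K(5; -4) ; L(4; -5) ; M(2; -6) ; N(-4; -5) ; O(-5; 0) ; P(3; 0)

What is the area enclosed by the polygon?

49

Apply the surveyor's formula: 2A = Σ (x_i·y_{i+1} − x_{i+1}·y_i), indices taken mod 7.
Σ = (-10) + (-9) + (-14) + (-34) + (-25) + (0) + (-6) = -98
Area = |Σ|/2 = 49.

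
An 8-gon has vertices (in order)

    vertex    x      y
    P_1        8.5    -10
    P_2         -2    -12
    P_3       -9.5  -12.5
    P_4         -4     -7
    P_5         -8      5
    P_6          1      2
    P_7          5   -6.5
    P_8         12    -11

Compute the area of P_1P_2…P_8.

155.75

Apply the surveyor's formula: 2A = Σ (x_i·y_{i+1} − x_{i+1}·y_i), indices taken mod 8.
Σ = (-122) + (-89) + (16.5) + (-76) + (-21) + (-16.5) + (23) + (-26.5) = -311.5
Area = |Σ|/2 = 155.75.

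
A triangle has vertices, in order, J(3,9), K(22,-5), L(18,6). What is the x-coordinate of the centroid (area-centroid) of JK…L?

43/3

Apply the shoelace formula. First the cross-terms c_i = x_i·y_{i+1} − x_{i+1}·y_i:
  -213, 222, 144  ⇒  2A = 153, A = 76.5.
Then Σ (x_i + x_{i+1})·c_i = 6579, so x̄ = 6579 / (6·76.5) = 43/3.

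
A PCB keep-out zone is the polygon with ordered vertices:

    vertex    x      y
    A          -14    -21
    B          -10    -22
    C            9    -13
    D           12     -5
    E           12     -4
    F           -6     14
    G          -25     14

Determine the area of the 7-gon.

840

Cross-terms: 98, 328, 111, 12, 144, 266, 721  ⇒  Σ = 1680
Area = |Σ|/2 = 840.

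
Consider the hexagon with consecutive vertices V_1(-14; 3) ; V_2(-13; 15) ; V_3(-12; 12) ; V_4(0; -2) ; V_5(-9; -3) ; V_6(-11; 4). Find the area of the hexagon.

Apply the shoelace (surveyor's) formula: 2A = Σ (x_i·y_{i+1} − x_{i+1}·y_i), indices taken mod 6.
Σ = (-171) + (24) + (24) + (-18) + (-69) + (23) = -187
Area = |Σ|/2 = 93.5.

93.5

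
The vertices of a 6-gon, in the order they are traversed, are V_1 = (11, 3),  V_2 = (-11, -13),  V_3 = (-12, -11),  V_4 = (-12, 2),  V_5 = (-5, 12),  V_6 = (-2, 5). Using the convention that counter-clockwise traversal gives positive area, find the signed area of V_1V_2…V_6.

-248.5

Apply the shoelace (surveyor's) formula: 2A = Σ (x_i·y_{i+1} − x_{i+1}·y_i), indices taken mod 6.
V_1→V_2: (11)(-13) − (-11)(3) = -110
V_2→V_3: (-11)(-11) − (-12)(-13) = -35
V_3→V_4: (-12)(2) − (-12)(-11) = -156
V_4→V_5: (-12)(12) − (-5)(2) = -134
V_5→V_6: (-5)(5) − (-2)(12) = -1
V_6→V_1: (-2)(3) − (11)(5) = -61
Σ = -497
Signed area = Σ/2 = -248.5 (negative ⇒ clockwise traversal).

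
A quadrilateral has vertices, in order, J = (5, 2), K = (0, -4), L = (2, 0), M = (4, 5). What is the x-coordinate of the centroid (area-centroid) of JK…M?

59/19

Apply Gauss's area formula. First the cross-terms c_i = x_i·y_{i+1} − x_{i+1}·y_i:
  -20, 8, 10, -17  ⇒  2A = -19, A = -9.5.
Then Σ (x_i + x_{i+1})·c_i = -177, so x̄ = -177 / (6·(-9.5)) = 59/19.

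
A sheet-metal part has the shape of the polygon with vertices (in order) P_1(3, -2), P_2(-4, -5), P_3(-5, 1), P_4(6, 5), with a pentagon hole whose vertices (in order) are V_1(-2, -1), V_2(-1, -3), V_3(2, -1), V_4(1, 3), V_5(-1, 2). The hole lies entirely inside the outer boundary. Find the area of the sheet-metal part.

40.5

Outer boundary:
Apply the shoelace (surveyor's) formula: 2A = Σ (x_i·y_{i+1} − x_{i+1}·y_i), indices taken mod 4.
P_1→P_2: (3)(-5) − (-4)(-2) = -23
P_2→P_3: (-4)(1) − (-5)(-5) = -29
P_3→P_4: (-5)(5) − (6)(1) = -31
P_4→P_1: (6)(-2) − (3)(5) = -27
Σ = -110
Area = |Σ|/2 = 55.
Hole:
Σ = (5) + (7) + (7) + (5) + (5) = 29
Area = |Σ|/2 = 14.5.
Net area = 55 − 14.5 = 40.5.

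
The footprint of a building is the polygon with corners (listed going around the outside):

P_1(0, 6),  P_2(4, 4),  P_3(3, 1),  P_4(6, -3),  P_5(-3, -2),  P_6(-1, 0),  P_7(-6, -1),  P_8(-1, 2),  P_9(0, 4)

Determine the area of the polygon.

Σ = (-24) + (-8) + (-15) + (-21) + (-2) + (1) + (-13) + (-4) + (0) = -86
Area = |Σ|/2 = 43.

43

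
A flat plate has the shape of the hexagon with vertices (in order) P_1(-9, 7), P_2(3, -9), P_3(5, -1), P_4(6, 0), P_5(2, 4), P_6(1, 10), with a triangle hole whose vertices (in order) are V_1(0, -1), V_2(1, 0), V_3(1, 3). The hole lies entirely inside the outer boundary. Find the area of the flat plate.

121

Outer boundary:
Σ = (60) + (42) + (6) + (24) + (16) + (97) = 245
Area = |Σ|/2 = 122.5.
Hole:
Σ = (1) + (3) + (-1) = 3
Area = |Σ|/2 = 1.5.
Net area = 122.5 − 1.5 = 121.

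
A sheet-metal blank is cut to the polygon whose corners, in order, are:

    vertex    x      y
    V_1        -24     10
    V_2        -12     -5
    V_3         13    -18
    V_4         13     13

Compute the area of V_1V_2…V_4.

683

Apply the surveyor's formula: 2A = Σ (x_i·y_{i+1} − x_{i+1}·y_i), indices taken mod 4.
V_1→V_2: (-24)(-5) − (-12)(10) = 240
V_2→V_3: (-12)(-18) − (13)(-5) = 281
V_3→V_4: (13)(13) − (13)(-18) = 403
V_4→V_1: (13)(10) − (-24)(13) = 442
Σ = 1366
Area = |Σ|/2 = 683.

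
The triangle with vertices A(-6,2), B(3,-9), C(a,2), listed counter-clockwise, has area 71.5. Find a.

The doubled signed area Σ (x_i y_{i+1} − x_{i+1} y_i) is linear in a.
With a=0 it equals 66; the coefficient of a is 11 (from the two edges through C).
So 11·a + 66 = 2·71.5 = 143 ⇒ a = 7.

7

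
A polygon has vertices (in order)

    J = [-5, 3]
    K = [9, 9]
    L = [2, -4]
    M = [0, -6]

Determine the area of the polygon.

84

Apply the surveyor's formula: 2A = Σ (x_i·y_{i+1} − x_{i+1}·y_i), indices taken mod 4.
Σ = (-72) + (-54) + (-12) + (-30) = -168
Area = |Σ|/2 = 84.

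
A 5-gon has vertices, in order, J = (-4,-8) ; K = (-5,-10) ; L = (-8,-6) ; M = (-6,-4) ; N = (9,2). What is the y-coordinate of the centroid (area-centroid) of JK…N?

-196/47

Apply the surveyor's formula. First the cross-terms c_i = x_i·y_{i+1} − x_{i+1}·y_i:
  0, -50, -4, 24, -64  ⇒  2A = -94, A = -47.
Then Σ (y_i + y_{i+1})·c_i = 1176, so ȳ = 1176 / (6·(-47)) = -196/47.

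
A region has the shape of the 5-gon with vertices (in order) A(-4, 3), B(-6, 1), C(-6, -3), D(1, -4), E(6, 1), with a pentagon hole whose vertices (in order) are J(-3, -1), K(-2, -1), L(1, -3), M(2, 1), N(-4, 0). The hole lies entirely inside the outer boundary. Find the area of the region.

44.5

Outer boundary:
A→B: (-4)(1) − (-6)(3) = 14
B→C: (-6)(-3) − (-6)(1) = 24
C→D: (-6)(-4) − (1)(-3) = 27
D→E: (1)(1) − (6)(-4) = 25
E→A: (6)(3) − (-4)(1) = 22
Σ = 112
Area = |Σ|/2 = 56.
Hole:
Apply the surveyor's formula: 2A = Σ (x_i·y_{i+1} − x_{i+1}·y_i), indices taken mod 5.
Σ = (1) + (7) + (7) + (4) + (4) = 23
Area = |Σ|/2 = 11.5.
Net area = 56 − 11.5 = 44.5.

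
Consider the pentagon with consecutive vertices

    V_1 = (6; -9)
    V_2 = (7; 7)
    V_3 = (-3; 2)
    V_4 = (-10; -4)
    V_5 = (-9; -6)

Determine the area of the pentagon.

Apply the surveyor's formula: 2A = Σ (x_i·y_{i+1} − x_{i+1}·y_i), indices taken mod 5.
Σ = (105) + (35) + (32) + (24) + (117) = 313
Area = |Σ|/2 = 156.5.

156.5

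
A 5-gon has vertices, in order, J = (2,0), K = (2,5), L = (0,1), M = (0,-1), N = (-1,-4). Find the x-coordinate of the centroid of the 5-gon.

53/57

Apply the surveyor's formula. First the cross-terms c_i = x_i·y_{i+1} − x_{i+1}·y_i:
  10, 2, 0, -1, 8  ⇒  2A = 19, A = 9.5.
Then Σ (x_i + x_{i+1})·c_i = 53, so x̄ = 53 / (6·9.5) = 53/57.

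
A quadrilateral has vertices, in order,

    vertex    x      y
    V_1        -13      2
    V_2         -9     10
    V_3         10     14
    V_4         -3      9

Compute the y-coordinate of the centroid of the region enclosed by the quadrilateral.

Apply the shoelace (surveyor's) formula. First the cross-terms c_i = x_i·y_{i+1} − x_{i+1}·y_i:
  -112, -226, 132, 111  ⇒  2A = -95, A = -47.5.
Then Σ (y_i + y_{i+1})·c_i = -2511, so ȳ = -2511 / (6·(-47.5)) = 837/95.

837/95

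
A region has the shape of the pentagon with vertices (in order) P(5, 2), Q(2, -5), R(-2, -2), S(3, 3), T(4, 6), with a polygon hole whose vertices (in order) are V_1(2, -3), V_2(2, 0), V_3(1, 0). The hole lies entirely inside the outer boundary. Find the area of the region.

Outer boundary:
P→Q: (5)(-5) − (2)(2) = -29
Q→R: (2)(-2) − (-2)(-5) = -14
R→S: (-2)(3) − (3)(-2) = 0
S→T: (3)(6) − (4)(3) = 6
T→P: (4)(2) − (5)(6) = -22
Σ = -59
Area = |Σ|/2 = 29.5.
Hole:
Apply the surveyor's formula: 2A = Σ (x_i·y_{i+1} − x_{i+1}·y_i), indices taken mod 3.
Cross-terms: 6, 0, -3  ⇒  Σ = 3
Area = |Σ|/2 = 1.5.
Net area = 29.5 − 1.5 = 28.

28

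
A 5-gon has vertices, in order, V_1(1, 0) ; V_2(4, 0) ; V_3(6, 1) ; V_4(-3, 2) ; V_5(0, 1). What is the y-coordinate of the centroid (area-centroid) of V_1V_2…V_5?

13/15

Apply the shoelace formula. First the cross-terms c_i = x_i·y_{i+1} − x_{i+1}·y_i:
  0, 4, 15, -3, -1  ⇒  2A = 15, A = 7.5.
Then Σ (y_i + y_{i+1})·c_i = 39, so ȳ = 39 / (6·7.5) = 13/15.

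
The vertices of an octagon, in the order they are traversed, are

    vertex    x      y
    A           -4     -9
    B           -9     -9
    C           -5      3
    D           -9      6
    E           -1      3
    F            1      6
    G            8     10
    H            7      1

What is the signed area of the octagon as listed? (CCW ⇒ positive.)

-154.5

Apply the surveyor's formula: 2A = Σ (x_i·y_{i+1} − x_{i+1}·y_i), indices taken mod 8.
A→B: (-4)(-9) − (-9)(-9) = -45
B→C: (-9)(3) − (-5)(-9) = -72
C→D: (-5)(6) − (-9)(3) = -3
D→E: (-9)(3) − (-1)(6) = -21
E→F: (-1)(6) − (1)(3) = -9
F→G: (1)(10) − (8)(6) = -38
G→H: (8)(1) − (7)(10) = -62
H→A: (7)(-9) − (-4)(1) = -59
Σ = -309
Signed area = Σ/2 = -154.5 (negative ⇒ clockwise traversal).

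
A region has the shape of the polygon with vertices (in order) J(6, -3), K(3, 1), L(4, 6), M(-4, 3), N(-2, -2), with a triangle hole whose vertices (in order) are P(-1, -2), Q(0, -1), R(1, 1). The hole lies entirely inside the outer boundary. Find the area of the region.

Outer boundary:
Apply the surveyor's formula: 2A = Σ (x_i·y_{i+1} − x_{i+1}·y_i), indices taken mod 5.
J→K: (6)(1) − (3)(-3) = 15
K→L: (3)(6) − (4)(1) = 14
L→M: (4)(3) − (-4)(6) = 36
M→N: (-4)(-2) − (-2)(3) = 14
N→J: (-2)(-3) − (6)(-2) = 18
Σ = 97
Area = |Σ|/2 = 48.5.
Hole:
Σ = (1) + (1) + (-1) = 1
Area = |Σ|/2 = 0.5.
Net area = 48.5 − 0.5 = 48.

48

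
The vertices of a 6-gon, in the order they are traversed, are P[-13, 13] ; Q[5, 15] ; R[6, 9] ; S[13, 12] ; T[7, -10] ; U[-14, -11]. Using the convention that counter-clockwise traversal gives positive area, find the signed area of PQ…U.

P→Q: (-13)(15) − (5)(13) = -260
Q→R: (5)(9) − (6)(15) = -45
R→S: (6)(12) − (13)(9) = -45
S→T: (13)(-10) − (7)(12) = -214
T→U: (7)(-11) − (-14)(-10) = -217
U→P: (-14)(13) − (-13)(-11) = -325
Σ = -1106
Signed area = Σ/2 = -553 (negative ⇒ clockwise traversal).

-553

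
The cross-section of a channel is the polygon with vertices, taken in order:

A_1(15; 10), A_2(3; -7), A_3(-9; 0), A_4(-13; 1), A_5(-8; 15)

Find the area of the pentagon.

349.5

Apply the surveyor's formula: 2A = Σ (x_i·y_{i+1} − x_{i+1}·y_i), indices taken mod 5.
Cross-terms: -135, -63, -9, -187, -305  ⇒  Σ = -699
Area = |Σ|/2 = 349.5.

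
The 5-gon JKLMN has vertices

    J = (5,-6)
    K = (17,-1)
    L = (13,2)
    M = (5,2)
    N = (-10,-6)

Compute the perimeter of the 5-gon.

|JK| = √((12)² + (5)²) = √169 = 13
|KL| = √((-4)² + (3)²) = √25 = 5
|LM| = √((-8)² + (0)²) = √64 = 8
|MN| = √((-15)² + (-8)²) = √289 = 17
|NJ| = √((15)² + (0)²) = √225 = 15
Perimeter = 13 + 5 + 8 + 17 + 15 = 58.

58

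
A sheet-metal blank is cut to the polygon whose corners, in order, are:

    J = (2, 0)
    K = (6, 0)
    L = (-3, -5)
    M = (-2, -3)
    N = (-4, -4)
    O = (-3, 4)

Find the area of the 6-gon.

Cross-terms: 0, -30, -1, -4, -28, -8  ⇒  Σ = -71
Area = |Σ|/2 = 35.5.

35.5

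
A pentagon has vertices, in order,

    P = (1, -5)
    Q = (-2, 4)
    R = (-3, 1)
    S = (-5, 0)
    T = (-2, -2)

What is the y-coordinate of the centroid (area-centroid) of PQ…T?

Apply the shoelace formula. First the cross-terms c_i = x_i·y_{i+1} − x_{i+1}·y_i:
  -6, 10, 5, 10, 12  ⇒  2A = 31, A = 15.5.
Then Σ (y_i + y_{i+1})·c_i = -43, so ȳ = -43 / (6·15.5) = -43/93.

-43/93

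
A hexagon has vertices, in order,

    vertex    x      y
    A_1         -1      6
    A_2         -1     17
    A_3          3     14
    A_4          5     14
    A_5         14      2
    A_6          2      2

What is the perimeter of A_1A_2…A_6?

50

|A_1A_2| = √((0)² + (11)²) = √121 = 11
|A_2A_3| = √((4)² + (-3)²) = √25 = 5
|A_3A_4| = √((2)² + (0)²) = √4 = 2
|A_4A_5| = √((9)² + (-12)²) = √225 = 15
|A_5A_6| = √((-12)² + (0)²) = √144 = 12
|A_6A_1| = √((-3)² + (4)²) = √25 = 5
Perimeter = 11 + 5 + 2 + 15 + 12 + 5 = 50.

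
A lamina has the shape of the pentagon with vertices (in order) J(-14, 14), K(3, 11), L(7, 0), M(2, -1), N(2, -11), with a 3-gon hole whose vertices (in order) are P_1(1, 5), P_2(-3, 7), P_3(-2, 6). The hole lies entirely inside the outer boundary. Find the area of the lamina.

212

Outer boundary:
Apply the surveyor's formula: 2A = Σ (x_i·y_{i+1} − x_{i+1}·y_i), indices taken mod 5.
Σ = (-196) + (-77) + (-7) + (-20) + (-126) = -426
Area = |Σ|/2 = 213.
Hole:
Apply the shoelace (surveyor's) formula: 2A = Σ (x_i·y_{i+1} − x_{i+1}·y_i), indices taken mod 3.
Σ = (22) + (-4) + (-16) = 2
Area = |Σ|/2 = 1.
Net area = 213 − 1 = 212.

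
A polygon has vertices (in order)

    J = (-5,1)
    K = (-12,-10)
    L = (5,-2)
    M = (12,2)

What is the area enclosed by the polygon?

J→K: (-5)(-10) − (-12)(1) = 62
K→L: (-12)(-2) − (5)(-10) = 74
L→M: (5)(2) − (12)(-2) = 34
M→J: (12)(1) − (-5)(2) = 22
Σ = 192
Area = |Σ|/2 = 96.

96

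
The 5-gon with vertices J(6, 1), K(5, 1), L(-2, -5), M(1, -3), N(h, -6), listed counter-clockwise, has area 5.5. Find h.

-2

The doubled signed area Σ (x_i y_{i+1} − x_{i+1} y_i) is linear in h.
With h=0 it equals 19; the coefficient of h is 4 (from the two edges through N).
So 4·h + 19 = 2·5.5 = 11 ⇒ h = -2.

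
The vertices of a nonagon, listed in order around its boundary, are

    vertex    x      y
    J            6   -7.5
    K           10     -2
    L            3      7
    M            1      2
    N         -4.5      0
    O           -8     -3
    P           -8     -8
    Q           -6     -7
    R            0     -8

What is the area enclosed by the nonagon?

152.25

Apply the shoelace (surveyor's) formula: 2A = Σ (x_i·y_{i+1} − x_{i+1}·y_i), indices taken mod 9.
Cross-terms: 63, 76, -1, 9, 13.5, 40, 8, 48, 48  ⇒  Σ = 304.5
Area = |Σ|/2 = 152.25.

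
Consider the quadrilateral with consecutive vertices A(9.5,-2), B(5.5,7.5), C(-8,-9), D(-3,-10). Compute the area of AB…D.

123.375

A→B: (9.5)(7.5) − (5.5)(-2) = 82.25
B→C: (5.5)(-9) − (-8)(7.5) = 10.5
C→D: (-8)(-10) − (-3)(-9) = 53
D→A: (-3)(-2) − (9.5)(-10) = 101
Σ = 246.75
Area = |Σ|/2 = 123.375.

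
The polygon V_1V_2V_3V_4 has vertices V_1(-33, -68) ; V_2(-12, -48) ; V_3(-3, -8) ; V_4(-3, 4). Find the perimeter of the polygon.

160

|V_1V_2| = √((21)² + (20)²) = √841 = 29
|V_2V_3| = √((9)² + (40)²) = √1681 = 41
|V_3V_4| = √((0)² + (12)²) = √144 = 12
|V_4V_1| = √((-30)² + (-72)²) = √6084 = 78
Perimeter = 29 + 41 + 12 + 78 = 160.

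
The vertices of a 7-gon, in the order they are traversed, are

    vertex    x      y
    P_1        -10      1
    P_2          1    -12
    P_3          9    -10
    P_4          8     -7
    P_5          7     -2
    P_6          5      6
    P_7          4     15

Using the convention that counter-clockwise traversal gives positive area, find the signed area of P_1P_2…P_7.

Σ = (119) + (98) + (17) + (33) + (52) + (51) + (154) = 524
Signed area = Σ/2 = 262 (positive ⇒ counter-clockwise traversal).

262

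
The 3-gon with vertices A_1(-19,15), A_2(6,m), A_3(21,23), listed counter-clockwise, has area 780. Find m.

The doubled signed area Σ (x_i y_{i+1} − x_{i+1} y_i) is linear in m.
With m=0 it equals 800; the coefficient of m is -40 (from the two edges through A_2).
So -40·m + 800 = 2·780 = 1560 ⇒ m = -19.

-19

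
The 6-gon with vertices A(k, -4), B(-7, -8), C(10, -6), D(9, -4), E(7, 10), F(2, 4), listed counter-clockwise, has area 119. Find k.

The doubled signed area Σ (x_i y_{i+1} − x_{i+1} y_i) is linear in k.
With k=0 it equals 226; the coefficient of k is -12 (from the two edges through A).
So -12·k + 226 = 2·119 = 238 ⇒ k = -1.

-1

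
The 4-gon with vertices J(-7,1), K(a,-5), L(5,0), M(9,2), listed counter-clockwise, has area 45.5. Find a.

2

Write out the shoelace sum; only the two edges meeting at K involve a:
2·Area = [((-7)·(-5) − a·1) + (a·0 − 5·(-5))] + 33
       = -1·a + 93 = 91
⇒ a = 2.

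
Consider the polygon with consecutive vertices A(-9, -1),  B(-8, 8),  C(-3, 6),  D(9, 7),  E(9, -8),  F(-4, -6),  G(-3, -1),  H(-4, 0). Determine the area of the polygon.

Apply the shoelace (surveyor's) formula: 2A = Σ (x_i·y_{i+1} − x_{i+1}·y_i), indices taken mod 8.
Σ = (-80) + (-24) + (-75) + (-135) + (-86) + (-14) + (-4) + (4) = -414
Area = |Σ|/2 = 207.

207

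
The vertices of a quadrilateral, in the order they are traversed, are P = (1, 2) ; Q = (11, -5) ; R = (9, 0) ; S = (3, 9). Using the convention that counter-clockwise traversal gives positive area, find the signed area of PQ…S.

Apply the surveyor's formula: 2A = Σ (x_i·y_{i+1} − x_{i+1}·y_i), indices taken mod 4.
P→Q: (1)(-5) − (11)(2) = -27
Q→R: (11)(0) − (9)(-5) = 45
R→S: (9)(9) − (3)(0) = 81
S→P: (3)(2) − (1)(9) = -3
Σ = 96
Signed area = Σ/2 = 48 (positive ⇒ counter-clockwise traversal).

48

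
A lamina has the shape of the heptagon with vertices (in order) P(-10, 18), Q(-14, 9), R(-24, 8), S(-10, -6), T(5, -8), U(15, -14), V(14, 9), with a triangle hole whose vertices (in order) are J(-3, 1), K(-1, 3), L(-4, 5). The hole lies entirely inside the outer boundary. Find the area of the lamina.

Outer boundary:
Σ = (162) + (104) + (224) + (110) + (50) + (331) + (342) = 1323
Area = |Σ|/2 = 661.5.
Hole:
Apply the shoelace formula: 2A = Σ (x_i·y_{i+1} − x_{i+1}·y_i), indices taken mod 3.
Σ = (-8) + (7) + (11) = 10
Area = |Σ|/2 = 5.
Net area = 661.5 − 5 = 656.5.

656.5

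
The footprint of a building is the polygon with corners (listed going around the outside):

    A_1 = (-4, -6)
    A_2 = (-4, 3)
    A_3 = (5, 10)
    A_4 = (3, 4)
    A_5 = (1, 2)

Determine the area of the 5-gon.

Apply the shoelace formula: 2A = Σ (x_i·y_{i+1} − x_{i+1}·y_i), indices taken mod 5.
Cross-terms: -36, -55, -10, 2, 2  ⇒  Σ = -97
Area = |Σ|/2 = 48.5.

48.5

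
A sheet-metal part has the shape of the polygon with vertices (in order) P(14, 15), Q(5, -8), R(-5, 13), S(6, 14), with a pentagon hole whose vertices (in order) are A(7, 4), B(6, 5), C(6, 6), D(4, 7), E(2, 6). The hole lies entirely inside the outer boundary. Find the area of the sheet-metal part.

Outer boundary:
Apply Gauss's area formula: 2A = Σ (x_i·y_{i+1} − x_{i+1}·y_i), indices taken mod 4.
Σ = (-187) + (25) + (-148) + (-106) = -416
Area = |Σ|/2 = 208.
Hole:
Cross-terms: 11, 6, 18, 10, -34  ⇒  Σ = 11
Area = |Σ|/2 = 5.5.
Net area = 208 − 5.5 = 202.5.

202.5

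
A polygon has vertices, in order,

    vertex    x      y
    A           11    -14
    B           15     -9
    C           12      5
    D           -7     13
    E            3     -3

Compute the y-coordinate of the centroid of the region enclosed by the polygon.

21/229

Apply the surveyor's formula. First the cross-terms c_i = x_i·y_{i+1} − x_{i+1}·y_i:
  111, 183, 191, -18, -9  ⇒  2A = 458, A = 229.
Then Σ (y_i + y_{i+1})·c_i = 126, so ȳ = 126 / (6·229) = 21/229.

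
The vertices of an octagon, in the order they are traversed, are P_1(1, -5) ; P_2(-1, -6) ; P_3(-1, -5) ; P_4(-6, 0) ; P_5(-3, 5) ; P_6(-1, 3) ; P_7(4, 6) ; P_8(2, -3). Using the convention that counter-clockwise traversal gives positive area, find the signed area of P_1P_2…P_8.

-62.5

Apply the surveyor's formula: 2A = Σ (x_i·y_{i+1} − x_{i+1}·y_i), indices taken mod 8.
Σ = (-11) + (-1) + (-30) + (-30) + (-4) + (-18) + (-24) + (-7) = -125
Signed area = Σ/2 = -62.5 (negative ⇒ clockwise traversal).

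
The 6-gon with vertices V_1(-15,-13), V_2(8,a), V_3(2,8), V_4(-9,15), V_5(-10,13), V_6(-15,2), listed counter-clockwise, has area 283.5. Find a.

Write out the shoelace sum; only the two edges meeting at V_2 involve a:
2·Area = [((-15)·a − 8·(-13)) + (8·8 − 2·a)] + 535
       = -17·a + 703 = 567
⇒ a = 8.

8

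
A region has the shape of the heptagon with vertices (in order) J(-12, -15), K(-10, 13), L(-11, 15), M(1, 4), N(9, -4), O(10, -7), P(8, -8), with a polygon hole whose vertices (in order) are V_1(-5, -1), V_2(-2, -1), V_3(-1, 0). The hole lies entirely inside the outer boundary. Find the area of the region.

336

Outer boundary:
Σ = (-306) + (-7) + (-59) + (-40) + (-23) + (-24) + (-216) = -675
Area = |Σ|/2 = 337.5.
Hole:
Apply the shoelace (surveyor's) formula: 2A = Σ (x_i·y_{i+1} − x_{i+1}·y_i), indices taken mod 3.
Cross-terms: 3, -1, 1  ⇒  Σ = 3
Area = |Σ|/2 = 1.5.
Net area = 337.5 − 1.5 = 336.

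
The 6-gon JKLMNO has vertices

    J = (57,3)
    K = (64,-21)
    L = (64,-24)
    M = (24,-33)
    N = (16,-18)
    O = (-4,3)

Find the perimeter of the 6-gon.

176

|JK| = √((7)² + (-24)²) = √625 = 25
|KL| = √((0)² + (-3)²) = √9 = 3
|LM| = √((-40)² + (-9)²) = √1681 = 41
|MN| = √((-8)² + (15)²) = √289 = 17
|NO| = √((-20)² + (21)²) = √841 = 29
|OJ| = √((61)² + (0)²) = √3721 = 61
Perimeter = 25 + 3 + 41 + 17 + 29 + 61 = 176.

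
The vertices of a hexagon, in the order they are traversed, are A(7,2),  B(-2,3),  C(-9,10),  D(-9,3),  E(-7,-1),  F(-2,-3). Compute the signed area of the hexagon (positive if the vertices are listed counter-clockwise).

Apply the shoelace formula: 2A = Σ (x_i·y_{i+1} − x_{i+1}·y_i), indices taken mod 6.
A→B: (7)(3) − (-2)(2) = 25
B→C: (-2)(10) − (-9)(3) = 7
C→D: (-9)(3) − (-9)(10) = 63
D→E: (-9)(-1) − (-7)(3) = 30
E→F: (-7)(-3) − (-2)(-1) = 19
F→A: (-2)(2) − (7)(-3) = 17
Σ = 161
Signed area = Σ/2 = 80.5 (positive ⇒ counter-clockwise traversal).

80.5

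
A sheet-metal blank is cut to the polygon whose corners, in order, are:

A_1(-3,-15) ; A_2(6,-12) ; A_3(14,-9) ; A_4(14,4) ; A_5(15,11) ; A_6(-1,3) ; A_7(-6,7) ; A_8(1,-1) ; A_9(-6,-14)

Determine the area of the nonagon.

Apply the surveyor's formula: 2A = Σ (x_i·y_{i+1} − x_{i+1}·y_i), indices taken mod 9.
A_1→A_2: (-3)(-12) − (6)(-15) = 126
A_2→A_3: (6)(-9) − (14)(-12) = 114
A_3→A_4: (14)(4) − (14)(-9) = 182
A_4→A_5: (14)(11) − (15)(4) = 94
A_5→A_6: (15)(3) − (-1)(11) = 56
A_6→A_7: (-1)(7) − (-6)(3) = 11
A_7→A_8: (-6)(-1) − (1)(7) = -1
A_8→A_9: (1)(-14) − (-6)(-1) = -20
A_9→A_1: (-6)(-15) − (-3)(-14) = 48
Σ = 610
Area = |Σ|/2 = 305.

305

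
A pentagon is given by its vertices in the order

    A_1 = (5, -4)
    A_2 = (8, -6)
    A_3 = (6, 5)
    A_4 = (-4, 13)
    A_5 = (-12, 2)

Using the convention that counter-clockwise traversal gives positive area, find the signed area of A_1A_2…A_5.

181

Apply Gauss's area formula: 2A = Σ (x_i·y_{i+1} − x_{i+1}·y_i), indices taken mod 5.
A_1→A_2: (5)(-6) − (8)(-4) = 2
A_2→A_3: (8)(5) − (6)(-6) = 76
A_3→A_4: (6)(13) − (-4)(5) = 98
A_4→A_5: (-4)(2) − (-12)(13) = 148
A_5→A_1: (-12)(-4) − (5)(2) = 38
Σ = 362
Signed area = Σ/2 = 181 (positive ⇒ counter-clockwise traversal).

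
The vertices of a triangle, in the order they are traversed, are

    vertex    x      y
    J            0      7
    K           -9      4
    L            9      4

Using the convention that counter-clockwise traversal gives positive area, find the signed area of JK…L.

Σ = (63) + (-72) + (63) = 54
Signed area = Σ/2 = 27 (positive ⇒ counter-clockwise traversal).

27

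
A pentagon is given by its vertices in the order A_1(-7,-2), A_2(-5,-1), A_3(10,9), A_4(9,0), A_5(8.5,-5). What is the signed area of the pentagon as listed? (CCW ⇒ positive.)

Apply the surveyor's formula: 2A = Σ (x_i·y_{i+1} − x_{i+1}·y_i), indices taken mod 5.
Σ = (-3) + (-35) + (-81) + (-45) + (-52) = -216
Signed area = Σ/2 = -108 (negative ⇒ clockwise traversal).

-108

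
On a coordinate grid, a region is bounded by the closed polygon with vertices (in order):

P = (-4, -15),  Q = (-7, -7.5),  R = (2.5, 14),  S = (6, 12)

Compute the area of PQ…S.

125.125

Cross-terms: -75, -79.25, -54, -42  ⇒  Σ = -250.25
Area = |Σ|/2 = 125.125.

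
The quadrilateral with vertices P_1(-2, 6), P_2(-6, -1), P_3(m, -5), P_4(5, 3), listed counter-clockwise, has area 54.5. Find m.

Write out the shoelace sum; only the two edges meeting at P_3 involve m:
2·Area = [((-6)·(-5) − m·(-1)) + (m·3 − 5·(-5))] + 74
       = 4·m + 129 = 109
⇒ m = -5.

-5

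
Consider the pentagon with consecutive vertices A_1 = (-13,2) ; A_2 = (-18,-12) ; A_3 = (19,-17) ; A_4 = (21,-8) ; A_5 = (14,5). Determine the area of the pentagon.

620.5

Apply the shoelace (surveyor's) formula: 2A = Σ (x_i·y_{i+1} − x_{i+1}·y_i), indices taken mod 5.
Cross-terms: 192, 534, 205, 217, 93  ⇒  Σ = 1241
Area = |Σ|/2 = 620.5.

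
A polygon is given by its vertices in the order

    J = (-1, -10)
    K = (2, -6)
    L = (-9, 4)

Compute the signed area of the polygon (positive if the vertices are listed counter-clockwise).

37

Apply the shoelace (surveyor's) formula: 2A = Σ (x_i·y_{i+1} − x_{i+1}·y_i), indices taken mod 3.
Σ = (26) + (-46) + (94) = 74
Signed area = Σ/2 = 37 (positive ⇒ counter-clockwise traversal).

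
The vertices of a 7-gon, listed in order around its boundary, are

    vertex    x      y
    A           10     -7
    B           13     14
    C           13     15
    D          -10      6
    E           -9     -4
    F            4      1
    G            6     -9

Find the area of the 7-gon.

Cross-terms: 231, 13, 228, 94, 7, -42, 48  ⇒  Σ = 579
Area = |Σ|/2 = 289.5.

289.5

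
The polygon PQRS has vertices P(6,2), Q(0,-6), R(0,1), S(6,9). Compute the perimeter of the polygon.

|PQ| = √((-6)² + (-8)²) = √100 = 10
|QR| = √((0)² + (7)²) = √49 = 7
|RS| = √((6)² + (8)²) = √100 = 10
|SP| = √((0)² + (-7)²) = √49 = 7
Perimeter = 10 + 7 + 10 + 7 = 34.

34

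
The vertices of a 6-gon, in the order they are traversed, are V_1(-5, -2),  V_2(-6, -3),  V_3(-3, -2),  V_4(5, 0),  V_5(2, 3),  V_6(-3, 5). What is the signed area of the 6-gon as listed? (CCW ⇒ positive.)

40.5

Σ = (3) + (3) + (10) + (15) + (19) + (31) = 81
Signed area = Σ/2 = 40.5 (positive ⇒ counter-clockwise traversal).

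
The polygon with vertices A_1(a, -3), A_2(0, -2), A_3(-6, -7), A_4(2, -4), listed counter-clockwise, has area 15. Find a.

5

The doubled signed area Σ (x_i y_{i+1} − x_{i+1} y_i) is linear in a.
With a=0 it equals 20; the coefficient of a is 2 (from the two edges through A_1).
So 2·a + 20 = 2·15 = 30 ⇒ a = 5.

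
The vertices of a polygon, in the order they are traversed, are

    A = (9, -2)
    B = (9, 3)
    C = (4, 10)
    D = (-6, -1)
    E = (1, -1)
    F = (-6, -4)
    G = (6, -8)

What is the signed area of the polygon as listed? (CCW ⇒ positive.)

154

Apply the surveyor's formula: 2A = Σ (x_i·y_{i+1} − x_{i+1}·y_i), indices taken mod 7.
A→B: (9)(3) − (9)(-2) = 45
B→C: (9)(10) − (4)(3) = 78
C→D: (4)(-1) − (-6)(10) = 56
D→E: (-6)(-1) − (1)(-1) = 7
E→F: (1)(-4) − (-6)(-1) = -10
F→G: (-6)(-8) − (6)(-4) = 72
G→A: (6)(-2) − (9)(-8) = 60
Σ = 308
Signed area = Σ/2 = 154 (positive ⇒ counter-clockwise traversal).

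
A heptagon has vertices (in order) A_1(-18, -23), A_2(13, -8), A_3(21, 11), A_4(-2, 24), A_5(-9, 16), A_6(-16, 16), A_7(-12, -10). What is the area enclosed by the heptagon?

1012

Apply the surveyor's formula: 2A = Σ (x_i·y_{i+1} − x_{i+1}·y_i), indices taken mod 7.
Cross-terms: 443, 311, 526, 184, 112, 352, 96  ⇒  Σ = 2024
Area = |Σ|/2 = 1012.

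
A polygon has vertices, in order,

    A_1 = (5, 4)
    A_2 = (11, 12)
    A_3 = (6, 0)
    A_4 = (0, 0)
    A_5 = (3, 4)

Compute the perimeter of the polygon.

|A_1A_2| = √((6)² + (8)²) = √100 = 10
|A_2A_3| = √((-5)² + (-12)²) = √169 = 13
|A_3A_4| = √((-6)² + (0)²) = √36 = 6
|A_4A_5| = √((3)² + (4)²) = √25 = 5
|A_5A_1| = √((2)² + (0)²) = √4 = 2
Perimeter = 10 + 13 + 6 + 5 + 2 = 36.

36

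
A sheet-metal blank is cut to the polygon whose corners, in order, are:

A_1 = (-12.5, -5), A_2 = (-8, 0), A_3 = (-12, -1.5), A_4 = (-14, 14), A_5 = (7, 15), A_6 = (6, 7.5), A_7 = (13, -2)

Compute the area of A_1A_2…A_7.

381

Apply the surveyor's formula: 2A = Σ (x_i·y_{i+1} − x_{i+1}·y_i), indices taken mod 7.
Σ = (-40) + (12) + (-189) + (-308) + (-37.5) + (-109.5) + (-90) = -762
Area = |Σ|/2 = 381.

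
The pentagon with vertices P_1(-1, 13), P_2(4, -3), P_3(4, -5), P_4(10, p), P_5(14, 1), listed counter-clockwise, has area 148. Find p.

Write out the shoelace sum; only the two edges meeting at P_4 involve p:
2·Area = [(4·p − 10·(-5)) + (10·1 − 14·p)] + 126
       = -10·p + 186 = 296
⇒ p = -11.

-11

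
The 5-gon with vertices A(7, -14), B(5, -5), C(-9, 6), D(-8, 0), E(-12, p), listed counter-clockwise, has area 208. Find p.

The doubled signed area Σ (x_i y_{i+1} − x_{i+1} y_i) is linear in p.
With p=0 it equals 236; the coefficient of p is -15 (from the two edges through E).
So -15·p + 236 = 2·208 = 416 ⇒ p = -12.

-12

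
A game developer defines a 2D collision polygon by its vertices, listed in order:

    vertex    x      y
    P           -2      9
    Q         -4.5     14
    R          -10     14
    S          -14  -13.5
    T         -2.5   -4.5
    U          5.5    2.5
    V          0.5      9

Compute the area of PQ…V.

Apply the surveyor's formula: 2A = Σ (x_i·y_{i+1} − x_{i+1}·y_i), indices taken mod 7.
Σ = (12.5) + (77) + (331) + (29.25) + (18.5) + (48.25) + (22.5) = 539
Area = |Σ|/2 = 269.5.

269.5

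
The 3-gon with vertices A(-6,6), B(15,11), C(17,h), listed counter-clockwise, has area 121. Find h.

23

Write out the shoelace sum; only the two edges meeting at C involve h:
2·Area = [(15·h − 17·11) + (17·6 − (-6)·h)] + -156
       = 21·h + -241 = 242
⇒ h = 23.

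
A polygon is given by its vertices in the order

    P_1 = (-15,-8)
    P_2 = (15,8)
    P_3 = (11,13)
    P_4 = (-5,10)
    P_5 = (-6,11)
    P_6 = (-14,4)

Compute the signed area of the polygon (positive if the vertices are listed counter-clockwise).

Apply Gauss's area formula: 2A = Σ (x_i·y_{i+1} − x_{i+1}·y_i), indices taken mod 6.
Σ = (0) + (107) + (175) + (5) + (130) + (172) = 589
Signed area = Σ/2 = 294.5 (positive ⇒ counter-clockwise traversal).

294.5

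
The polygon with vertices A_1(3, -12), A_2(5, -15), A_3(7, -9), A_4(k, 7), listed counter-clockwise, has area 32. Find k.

13

The doubled signed area Σ (x_i y_{i+1} − x_{i+1} y_i) is linear in k.
With k=0 it equals 103; the coefficient of k is -3 (from the two edges through A_4).
So -3·k + 103 = 2·32 = 64 ⇒ k = 13.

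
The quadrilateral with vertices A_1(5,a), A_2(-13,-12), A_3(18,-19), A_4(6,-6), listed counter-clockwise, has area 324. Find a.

11

Write out the shoelace sum; only the two edges meeting at A_1 involve a:
2·Area = [(6·a − 5·(-6)) + (5·(-12) − (-13)·a)] + 469
       = 19·a + 439 = 648
⇒ a = 11.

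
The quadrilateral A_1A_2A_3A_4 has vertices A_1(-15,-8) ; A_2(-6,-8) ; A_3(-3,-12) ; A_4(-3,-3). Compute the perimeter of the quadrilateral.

36

|A_1A_2| = √((9)² + (0)²) = √81 = 9
|A_2A_3| = √((3)² + (-4)²) = √25 = 5
|A_3A_4| = √((0)² + (9)²) = √81 = 9
|A_4A_1| = √((-12)² + (-5)²) = √169 = 13
Perimeter = 9 + 5 + 9 + 13 = 36.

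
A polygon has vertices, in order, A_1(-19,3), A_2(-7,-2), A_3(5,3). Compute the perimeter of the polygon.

|A_1A_2| = √((12)² + (-5)²) = √169 = 13
|A_2A_3| = √((12)² + (5)²) = √169 = 13
|A_3A_1| = √((-24)² + (0)²) = √576 = 24
Perimeter = 13 + 13 + 24 = 50.

50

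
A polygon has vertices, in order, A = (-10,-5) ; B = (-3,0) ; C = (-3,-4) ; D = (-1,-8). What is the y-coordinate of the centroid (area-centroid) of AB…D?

Apply the shoelace formula. First the cross-terms c_i = x_i·y_{i+1} − x_{i+1}·y_i:
  -15, 12, 20, -75  ⇒  2A = -58, A = -29.
Then Σ (y_i + y_{i+1})·c_i = 762, so ȳ = 762 / (6·(-29)) = -127/29.

-127/29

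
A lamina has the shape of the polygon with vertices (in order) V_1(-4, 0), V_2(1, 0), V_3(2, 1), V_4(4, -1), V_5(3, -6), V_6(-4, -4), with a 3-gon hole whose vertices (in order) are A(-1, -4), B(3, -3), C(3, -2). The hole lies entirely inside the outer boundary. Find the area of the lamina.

37

Outer boundary:
Apply Gauss's area formula: 2A = Σ (x_i·y_{i+1} − x_{i+1}·y_i), indices taken mod 6.
Σ = (0) + (1) + (-6) + (-21) + (-36) + (-16) = -78
Area = |Σ|/2 = 39.
Hole:
Apply the surveyor's formula: 2A = Σ (x_i·y_{i+1} − x_{i+1}·y_i), indices taken mod 3.
A→B: (-1)(-3) − (3)(-4) = 15
B→C: (3)(-2) − (3)(-3) = 3
C→A: (3)(-4) − (-1)(-2) = -14
Σ = 4
Area = |Σ|/2 = 2.
Net area = 39 − 2 = 37.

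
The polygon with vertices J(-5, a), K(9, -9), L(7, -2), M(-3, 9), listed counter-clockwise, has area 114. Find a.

Write out the shoelace sum; only the two edges meeting at J involve a:
2·Area = [((-3)·a − (-5)·9) + ((-5)·(-9) − 9·a)] + 102
       = -12·a + 192 = 228
⇒ a = -3.

-3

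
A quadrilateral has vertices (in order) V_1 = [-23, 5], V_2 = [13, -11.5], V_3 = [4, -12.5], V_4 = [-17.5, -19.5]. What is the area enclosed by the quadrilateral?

374.875

Apply the shoelace (surveyor's) formula: 2A = Σ (x_i·y_{i+1} − x_{i+1}·y_i), indices taken mod 4.
Σ = (199.5) + (-116.5) + (-296.75) + (-536) = -749.75
Area = |Σ|/2 = 374.875.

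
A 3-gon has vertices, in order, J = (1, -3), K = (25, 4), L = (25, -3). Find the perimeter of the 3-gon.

56

|JK| = √((24)² + (7)²) = √625 = 25
|KL| = √((0)² + (-7)²) = √49 = 7
|LJ| = √((-24)² + (0)²) = √576 = 24
Perimeter = 25 + 7 + 24 = 56.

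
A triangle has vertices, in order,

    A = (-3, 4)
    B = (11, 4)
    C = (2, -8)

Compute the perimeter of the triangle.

42

|AB| = √((14)² + (0)²) = √196 = 14
|BC| = √((-9)² + (-12)²) = √225 = 15
|CA| = √((-5)² + (12)²) = √169 = 13
Perimeter = 14 + 15 + 13 = 42.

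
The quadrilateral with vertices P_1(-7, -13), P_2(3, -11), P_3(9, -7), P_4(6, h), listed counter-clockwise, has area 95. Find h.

The doubled signed area Σ (x_i y_{i+1} − x_{i+1} y_i) is linear in h.
With h=0 it equals 158; the coefficient of h is 16 (from the two edges through P_4).
So 16·h + 158 = 2·95 = 190 ⇒ h = 2.

2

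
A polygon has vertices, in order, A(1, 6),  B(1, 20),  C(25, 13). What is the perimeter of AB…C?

|AB| = √((0)² + (14)²) = √196 = 14
|BC| = √((24)² + (-7)²) = √625 = 25
|CA| = √((-24)² + (-7)²) = √625 = 25
Perimeter = 14 + 25 + 25 = 64.

64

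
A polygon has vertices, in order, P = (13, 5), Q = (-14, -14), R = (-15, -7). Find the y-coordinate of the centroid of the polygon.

Apply the shoelace (surveyor's) formula. First the cross-terms c_i = x_i·y_{i+1} − x_{i+1}·y_i:
  -112, -112, 16  ⇒  2A = -208, A = -104.
Then Σ (y_i + y_{i+1})·c_i = 3328, so ȳ = 3328 / (6·(-104)) = -16/3.

-16/3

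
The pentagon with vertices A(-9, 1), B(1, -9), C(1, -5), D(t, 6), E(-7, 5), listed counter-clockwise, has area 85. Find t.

Write out the shoelace sum; only the two edges meeting at D involve t:
2·Area = [(1·6 − t·(-5)) + (t·5 − (-7)·6)] + 122
       = 10·t + 170 = 170
⇒ t = 0.

0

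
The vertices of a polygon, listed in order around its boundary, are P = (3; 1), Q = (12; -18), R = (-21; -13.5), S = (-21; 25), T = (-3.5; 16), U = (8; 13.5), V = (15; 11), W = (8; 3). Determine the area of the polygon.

998.375

Σ = (-66) + (-540) + (-808.5) + (-248.5) + (-175.25) + (-114.5) + (-43) + (-1) = -1996.75
Area = |Σ|/2 = 998.375.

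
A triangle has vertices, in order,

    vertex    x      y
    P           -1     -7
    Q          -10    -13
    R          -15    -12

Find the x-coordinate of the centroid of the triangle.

Apply Gauss's area formula. First the cross-terms c_i = x_i·y_{i+1} − x_{i+1}·y_i:
  -57, -75, 93  ⇒  2A = -39, A = -19.5.
Then Σ (x_i + x_{i+1})·c_i = 1014, so x̄ = 1014 / (6·(-19.5)) = -26/3.

-26/3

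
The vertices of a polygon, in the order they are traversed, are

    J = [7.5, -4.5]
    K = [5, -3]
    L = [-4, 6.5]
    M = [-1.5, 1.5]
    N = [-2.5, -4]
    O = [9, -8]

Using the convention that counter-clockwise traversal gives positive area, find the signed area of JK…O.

54.75

Apply the surveyor's formula: 2A = Σ (x_i·y_{i+1} − x_{i+1}·y_i), indices taken mod 6.
J→K: (7.5)(-3) − (5)(-4.5) = 0
K→L: (5)(6.5) − (-4)(-3) = 20.5
L→M: (-4)(1.5) − (-1.5)(6.5) = 3.75
M→N: (-1.5)(-4) − (-2.5)(1.5) = 9.75
N→O: (-2.5)(-8) − (9)(-4) = 56
O→J: (9)(-4.5) − (7.5)(-8) = 19.5
Σ = 109.5
Signed area = Σ/2 = 54.75 (positive ⇒ counter-clockwise traversal).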